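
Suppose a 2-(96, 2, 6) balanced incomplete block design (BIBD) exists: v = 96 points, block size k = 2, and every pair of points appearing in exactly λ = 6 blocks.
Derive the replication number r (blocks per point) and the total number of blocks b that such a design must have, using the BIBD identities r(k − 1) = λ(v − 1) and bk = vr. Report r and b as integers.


Any 2-(v, k, λ) BIBD satisfies two necessary conditions:
  (i)  Each point sits in r blocks, and counting incidences through any fixed point gives r(k − 1) = λ(v − 1), so r = λ(v − 1)/(k − 1).
  (ii) Total incidences bk = vr, so b = vr/k.
Step 1: r = λ(v − 1)/(k − 1) = 6·(96 − 1)/(2 − 1) = 6·95/1 = 570/1 = 570.
Step 2: b = vr/k = 96·570/2 = 54720/2 = 27360.
Check integrality: r = 570 ∈ Z ✓, b = 27360 ∈ Z ✓.
(These identities are necessary conditions: they determine r and b for any design with these parameters, but do not by themselves prove that one exists.)

r = 570, b = 27360.


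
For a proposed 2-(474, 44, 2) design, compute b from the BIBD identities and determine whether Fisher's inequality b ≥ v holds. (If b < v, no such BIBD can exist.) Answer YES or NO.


r = λ(v − 1)/(k − 1) = 2·473/43 = 22.
b = vr/k = 474·22/44 = 237.
Fisher's inequality: b ≥ v ⇔ 237 ≥ 474? NO.

NO


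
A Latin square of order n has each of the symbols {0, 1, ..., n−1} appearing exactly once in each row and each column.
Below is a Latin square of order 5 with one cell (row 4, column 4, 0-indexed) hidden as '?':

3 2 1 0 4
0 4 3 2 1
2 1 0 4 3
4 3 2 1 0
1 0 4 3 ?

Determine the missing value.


Row 4 contains symbols [0, 1, 3, 4] — missing [2].
Column 4 contains symbols [0, 1, 3, 4] — missing [2].
The missing symbol must appear in both missing sets; intersection = [2].
Therefore the hidden value is 2.

Missing value = 2.


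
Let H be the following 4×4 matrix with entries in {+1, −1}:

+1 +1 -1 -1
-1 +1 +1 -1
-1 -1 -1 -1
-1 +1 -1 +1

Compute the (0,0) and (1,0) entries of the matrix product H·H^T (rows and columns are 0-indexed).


Row 0 of H: [1, 1, -1, -1].
Row 1 of H: [-1, 1, 1, -1].
(H·H^T)[0][0] = Σ_j H[0][j]·H[0][j] = (1)² + (1)² + (-1)² + (-1)² = 1 + 1 + 1 + 1 = 4.
(H·H^T)[1][0] = Σ_j H[1][j]·H[0][j] = (-1)·(1) + (1)·(1) + (1)·(-1) + (-1)·(-1) = -1 + 1 + -1 + 1 = 0.
So rows 1 and 0 are orthogonal; the diagonal entry equals n = 4.

(0,0) entry = 4; (1,0) entry = 0.


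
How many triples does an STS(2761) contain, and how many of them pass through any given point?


An STS(v) is a 2-(v, 3, 1) BIBD: block size k = 3, λ = 1.
Replication: r(k − 1) = λ(v − 1) ⇒ r·2 = 2761 − 1 = 2760 ⇒ r = 1380.
Block count: bk = vr ⇒ b·3 = 2761·1380 = 3810180 ⇒ b = 1270060.

r = 1380, b = 1270060.


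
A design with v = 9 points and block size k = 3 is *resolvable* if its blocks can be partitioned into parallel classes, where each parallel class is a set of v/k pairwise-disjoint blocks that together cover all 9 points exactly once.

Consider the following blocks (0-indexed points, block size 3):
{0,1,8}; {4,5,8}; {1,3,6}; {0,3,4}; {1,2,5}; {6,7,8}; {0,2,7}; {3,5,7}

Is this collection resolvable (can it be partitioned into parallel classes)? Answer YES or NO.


v = 9, block size k = 3, number of blocks = 8.
For resolvability, blocks must partition into parallel classes of size v/k = 3.
Total blocks must therefore be a multiple of 3: 8 = 3·2 + 2 ⇒ not divisible ✗.
Resolvable? NO.

NO


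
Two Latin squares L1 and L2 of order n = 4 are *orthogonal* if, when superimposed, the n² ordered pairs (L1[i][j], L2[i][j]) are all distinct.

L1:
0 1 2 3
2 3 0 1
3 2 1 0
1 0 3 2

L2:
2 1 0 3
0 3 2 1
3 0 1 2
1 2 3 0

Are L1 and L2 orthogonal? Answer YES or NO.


Form the n² = 16 superimposed pairs (L1[i][j], L2[i][j]), row by row (rows and columns indexed from 0):
row 0: (0,2) (1,1) (2,0) (3,3)
row 1: (2,0) (3,3) (0,2) (1,1)
row 2: (3,3) (2,0) (1,1) (0,2)
row 3: (1,1) (0,2) (3,3) (2,0)
Orthogonality requires all 16 pairs distinct.
But the pair (2,0) repeats: cell (0,2) has L1 = 2, L2 = 0, and cell (1,0) has L1 = 2, L2 = 0.
A repeated pair means some other pair never occurs (only 4 distinct pairs out of 16), so the squares are not orthogonal.
Conclusion: NO.

NO


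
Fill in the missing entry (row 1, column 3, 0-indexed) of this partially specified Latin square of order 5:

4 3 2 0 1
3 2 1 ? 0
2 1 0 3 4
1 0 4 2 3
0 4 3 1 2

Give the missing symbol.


Row 1 contains symbols [0, 1, 2, 3] — missing [4].
Column 3 contains symbols [0, 1, 2, 3] — missing [4].
The missing symbol must appear in both missing sets; intersection = [4].
Therefore the hidden value is 4.

Missing value = 4.


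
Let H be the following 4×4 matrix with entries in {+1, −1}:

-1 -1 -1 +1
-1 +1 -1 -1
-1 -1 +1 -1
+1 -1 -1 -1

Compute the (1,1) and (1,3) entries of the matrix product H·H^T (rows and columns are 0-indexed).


Row 1 of H: [-1, 1, -1, -1].
Row 3 of H: [1, -1, -1, -1].
(H·H^T)[1][1] = Σ_j H[1][j]·H[1][j] = (-1)² + (1)² + (-1)² + (-1)² = 1 + 1 + 1 + 1 = 4.
(H·H^T)[1][3] = Σ_j H[1][j]·H[3][j] = (-1)·(1) + (1)·(-1) + (-1)·(-1) + (-1)·(-1) = -1 + -1 + 1 + 1 = 0.
So rows 1 and 3 are orthogonal; the diagonal entry equals n = 4.

(1,1) entry = 4; (1,3) entry = 0.


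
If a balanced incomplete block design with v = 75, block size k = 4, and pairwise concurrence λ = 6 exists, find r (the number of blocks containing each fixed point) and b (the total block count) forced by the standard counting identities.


Any 2-(v, k, λ) BIBD satisfies two necessary conditions:
  (i)  Each point sits in r blocks, and counting incidences through any fixed point gives r(k − 1) = λ(v − 1), so r = λ(v − 1)/(k − 1).
  (ii) Total incidences bk = vr, so b = vr/k.
Step 1: r = λ(v − 1)/(k − 1) = 6·(75 − 1)/(4 − 1) = 6·74/3 = 444/3 = 148.
Step 2: b = vr/k = 75·148/4 = 11100/4 = 2775.
Check integrality: r = 148 ∈ Z ✓, b = 2775 ∈ Z ✓.
(These identities are necessary conditions: they determine r and b for any design with these parameters, but do not by themselves prove that one exists.)

r = 148, b = 2775.


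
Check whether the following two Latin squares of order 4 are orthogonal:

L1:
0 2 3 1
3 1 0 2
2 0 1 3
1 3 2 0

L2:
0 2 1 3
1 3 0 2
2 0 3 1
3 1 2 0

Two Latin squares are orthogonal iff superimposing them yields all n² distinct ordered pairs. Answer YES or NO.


Form the n² = 16 superimposed pairs (L1[i][j], L2[i][j]), row by row (rows and columns indexed from 0):
row 0: (0,0) (2,2) (3,1) (1,3)
row 1: (3,1) (1,3) (0,0) (2,2)
row 2: (2,2) (0,0) (1,3) (3,1)
row 3: (1,3) (3,1) (2,2) (0,0)
Orthogonality requires all 16 pairs distinct.
But the pair (3,1) repeats: cell (0,2) has L1 = 3, L2 = 1, and cell (1,0) has L1 = 3, L2 = 1.
A repeated pair means some other pair never occurs (only 4 distinct pairs out of 16), so the squares are not orthogonal.
Conclusion: NO.

NO


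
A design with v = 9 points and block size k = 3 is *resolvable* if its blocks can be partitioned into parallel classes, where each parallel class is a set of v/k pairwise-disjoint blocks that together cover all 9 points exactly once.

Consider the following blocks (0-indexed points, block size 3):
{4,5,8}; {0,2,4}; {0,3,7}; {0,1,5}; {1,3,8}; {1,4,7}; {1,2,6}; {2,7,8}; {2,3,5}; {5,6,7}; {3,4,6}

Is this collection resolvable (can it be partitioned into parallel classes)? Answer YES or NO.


v = 9, block size k = 3, number of blocks = 11.
For resolvability, blocks must partition into parallel classes of size v/k = 3.
Total blocks must therefore be a multiple of 3: 11 = 3·3 + 2 ⇒ not divisible ✗.
Resolvable? NO.

NO


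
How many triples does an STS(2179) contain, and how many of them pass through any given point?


An STS(v) is a 2-(v, 3, 1) BIBD: block size k = 3, λ = 1.
Replication: r(k − 1) = λ(v − 1) ⇒ r·2 = 2179 − 1 = 2178 ⇒ r = 1089.
Block count: bk = vr ⇒ b·3 = 2179·1089 = 2372931 ⇒ b = 790977.

r = 1089, b = 790977.


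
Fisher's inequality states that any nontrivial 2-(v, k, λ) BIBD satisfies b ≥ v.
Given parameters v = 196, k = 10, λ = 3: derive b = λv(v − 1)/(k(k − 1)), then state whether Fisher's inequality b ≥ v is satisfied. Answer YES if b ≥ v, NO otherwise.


r = λ(v − 1)/(k − 1) = 3·195/9 = 65.
b = vr/k = 196·65/10 = 1274.
Fisher's inequality: b ≥ v ⇔ 1274 ≥ 196? YES.

YES


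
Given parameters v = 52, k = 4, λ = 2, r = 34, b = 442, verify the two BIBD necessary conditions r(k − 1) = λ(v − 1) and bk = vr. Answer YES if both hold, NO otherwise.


Condition (i): r(k − 1) = 34·3 = 102; λ(v − 1) = 2·51 = 102. Match? YES.
Condition (ii): bk = 442·4 = 1768; vr = 52·34 = 1768. Match? YES.
Both conditions hold? YES.

YES


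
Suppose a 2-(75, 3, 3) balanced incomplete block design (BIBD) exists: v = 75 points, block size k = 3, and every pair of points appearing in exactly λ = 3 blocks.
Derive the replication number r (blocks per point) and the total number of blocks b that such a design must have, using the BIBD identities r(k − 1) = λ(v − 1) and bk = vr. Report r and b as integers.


Any 2-(v, k, λ) BIBD satisfies two necessary conditions:
  (i)  Each point sits in r blocks, and counting incidences through any fixed point gives r(k − 1) = λ(v − 1), so r = λ(v − 1)/(k − 1).
  (ii) Total incidences bk = vr, so b = vr/k.
Step 1: r = λ(v − 1)/(k − 1) = 3·(75 − 1)/(3 − 1) = 3·74/2 = 222/2 = 111.
Step 2: b = vr/k = 75·111/3 = 8325/3 = 2775.
Check integrality: r = 111 ∈ Z ✓, b = 2775 ∈ Z ✓.
(These identities are necessary conditions: they determine r and b for any design with these parameters, but do not by themselves prove that one exists.)

r = 111, b = 2775.


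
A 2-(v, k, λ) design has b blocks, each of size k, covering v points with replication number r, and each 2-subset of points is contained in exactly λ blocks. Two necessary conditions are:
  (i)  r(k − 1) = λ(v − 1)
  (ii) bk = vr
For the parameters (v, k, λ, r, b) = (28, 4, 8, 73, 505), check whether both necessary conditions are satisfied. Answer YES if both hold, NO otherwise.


Condition (i): r(k − 1) = 73·3 = 219; λ(v − 1) = 8·27 = 216. Match? NO.
Condition (ii): bk = 505·4 = 2020; vr = 28·73 = 2044. Match? NO.
Both conditions hold? NO.

NO


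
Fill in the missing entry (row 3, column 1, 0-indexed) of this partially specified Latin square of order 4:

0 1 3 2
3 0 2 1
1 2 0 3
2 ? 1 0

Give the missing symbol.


Row 3 contains symbols [0, 1, 2] — missing [3].
Column 1 contains symbols [0, 1, 2] — missing [3].
The missing symbol must appear in both missing sets; intersection = [3].
Therefore the hidden value is 3.

Missing value = 3.


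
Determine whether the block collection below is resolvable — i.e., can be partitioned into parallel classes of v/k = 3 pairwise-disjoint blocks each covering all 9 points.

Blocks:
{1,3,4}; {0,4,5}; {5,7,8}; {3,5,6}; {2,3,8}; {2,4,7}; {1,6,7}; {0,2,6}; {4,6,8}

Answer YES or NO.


v = 9, block size k = 3, number of blocks = 9.
For resolvability, blocks must partition into parallel classes of size v/k = 3.
Total blocks must therefore be a multiple of 3: 9 = 3·3 + 0 ⇒ divisible ✓.
Consider block {3,5,6}. The only other block(s) in the collection disjoint from it are {2,4,7} — just 1 block(s). Any parallel class containing {3,5,6} would need 2 other blocks each disjoint from it, so no parallel class of size 3 can contain {3,5,6}.
Since every block must belong to some parallel class in a resolution, the collection cannot be partitioned into parallel classes.
Resolvable? NO.

NO


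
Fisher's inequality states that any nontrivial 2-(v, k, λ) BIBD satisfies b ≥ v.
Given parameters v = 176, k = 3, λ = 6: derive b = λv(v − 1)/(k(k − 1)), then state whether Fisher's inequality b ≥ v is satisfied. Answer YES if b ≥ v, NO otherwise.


r = λ(v − 1)/(k − 1) = 6·175/2 = 525.
b = vr/k = 176·525/3 = 30800.
Fisher's inequality: b ≥ v ⇔ 30800 ≥ 176? YES.

YES


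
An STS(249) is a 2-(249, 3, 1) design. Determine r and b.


An STS(v) is a 2-(v, 3, 1) BIBD: block size k = 3, λ = 1.
Replication: r(k − 1) = λ(v − 1) ⇒ r·2 = 249 − 1 = 248 ⇒ r = 124.
Block count: b = v(v − 1)/6 = 249·248/6 = 61752/6 = 10292.

r = 124, b = 10292.


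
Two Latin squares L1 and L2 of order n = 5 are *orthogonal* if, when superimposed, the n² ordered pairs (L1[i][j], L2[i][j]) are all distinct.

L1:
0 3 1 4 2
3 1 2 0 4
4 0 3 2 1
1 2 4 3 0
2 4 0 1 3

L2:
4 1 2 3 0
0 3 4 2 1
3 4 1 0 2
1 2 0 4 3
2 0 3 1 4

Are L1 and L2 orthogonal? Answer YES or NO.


Form the n² = 25 superimposed pairs (L1[i][j], L2[i][j]), row by row (rows and columns indexed from 0):
row 0: (0,4) (3,1) (1,2) (4,3) (2,0)
row 1: (3,0) (1,3) (2,4) (0,2) (4,1)
row 2: (4,3) (0,4) (3,1) (2,0) (1,2)
row 3: (1,1) (2,2) (4,0) (3,4) (0,3)
row 4: (2,2) (4,0) (0,3) (1,1) (3,4)
Orthogonality requires all 25 pairs distinct.
But the pair (4,3) repeats: cell (0,3) has L1 = 4, L2 = 3, and cell (2,0) has L1 = 4, L2 = 3.
A repeated pair means some other pair never occurs (only 15 distinct pairs out of 25), so the squares are not orthogonal.
Conclusion: NO.

NO


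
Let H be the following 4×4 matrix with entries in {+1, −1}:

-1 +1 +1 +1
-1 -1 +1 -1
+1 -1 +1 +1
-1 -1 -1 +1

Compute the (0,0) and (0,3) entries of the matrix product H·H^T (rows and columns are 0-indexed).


Row 0 of H: [-1, 1, 1, 1].
Row 3 of H: [-1, -1, -1, 1].
(H·H^T)[0][0] = Σ_j H[0][j]·H[0][j] = (-1)² + (1)² + (1)² + (1)² = 1 + 1 + 1 + 1 = 4.
(H·H^T)[0][3] = Σ_j H[0][j]·H[3][j] = (-1)·(-1) + (1)·(-1) + (1)·(-1) + (1)·(1) = 1 + -1 + -1 + 1 = 0.
So rows 0 and 3 are orthogonal; the diagonal entry equals n = 4.

(0,0) entry = 4; (0,3) entry = 0.


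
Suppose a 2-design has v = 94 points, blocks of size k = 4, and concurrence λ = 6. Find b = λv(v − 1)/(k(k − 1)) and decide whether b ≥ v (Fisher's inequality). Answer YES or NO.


r = λ(v − 1)/(k − 1) = 6·93/3 = 186.
b = vr/k = 94·186/4 = 4371.
Fisher's inequality: b ≥ v ⇔ 4371 ≥ 94? YES.

YES


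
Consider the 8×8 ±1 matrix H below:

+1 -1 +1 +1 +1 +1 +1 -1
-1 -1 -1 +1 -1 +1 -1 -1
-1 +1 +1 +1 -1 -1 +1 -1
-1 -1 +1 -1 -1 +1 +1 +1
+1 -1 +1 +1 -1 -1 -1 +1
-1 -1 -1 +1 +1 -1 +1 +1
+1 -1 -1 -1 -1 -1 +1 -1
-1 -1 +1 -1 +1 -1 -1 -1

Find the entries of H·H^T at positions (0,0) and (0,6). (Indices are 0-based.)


Row 0 of H: [1, -1, 1, 1, 1, 1, 1, -1].
Row 6 of H: [1, -1, -1, -1, -1, -1, 1, -1].
(H·H^T)[0][0] = Σ_j H[0][j]·H[0][j] = (1)² + (-1)² + (1)² + (1)² + (1)² + (1)² + (1)² + (-1)² = 1 + 1 + 1 + 1 + 1 + 1 + 1 + 1 = 8.
(H·H^T)[0][6] = Σ_j H[0][j]·H[6][j] = (1)·(1) + (-1)·(-1) + (1)·(-1) + (1)·(-1) + (1)·(-1) + (1)·(-1) + (1)·(1) + (-1)·(-1) = 1 + 1 + -1 + -1 + -1 + -1 + 1 + 1 = 0.
So rows 0 and 6 are orthogonal; the diagonal entry equals n = 8.

(0,0) entry = 8; (0,6) entry = 0.


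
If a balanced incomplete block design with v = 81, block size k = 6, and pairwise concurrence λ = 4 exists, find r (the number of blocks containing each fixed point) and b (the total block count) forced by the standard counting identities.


Any 2-(v, k, λ) BIBD satisfies two necessary conditions:
  (i)  Each point sits in r blocks, and counting incidences through any fixed point gives r(k − 1) = λ(v − 1), so r = λ(v − 1)/(k − 1).
  (ii) Total incidences bk = vr, so b = vr/k.
Step 1: r = λ(v − 1)/(k − 1) = 4·(81 − 1)/(6 − 1) = 4·80/5 = 320/5 = 64.
Step 2: b = vr/k = 81·64/6 = 5184/6 = 864.
Check integrality: r = 64 ∈ Z ✓, b = 864 ∈ Z ✓.
(These identities are necessary conditions: they determine r and b for any design with these parameters, but do not by themselves prove that one exists.)

r = 64, b = 864.


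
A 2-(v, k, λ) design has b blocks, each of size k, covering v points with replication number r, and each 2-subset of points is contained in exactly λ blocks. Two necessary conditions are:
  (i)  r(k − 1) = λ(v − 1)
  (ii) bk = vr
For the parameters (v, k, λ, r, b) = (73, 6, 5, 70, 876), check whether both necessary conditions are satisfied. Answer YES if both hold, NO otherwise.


Condition (i): r(k − 1) = 70·5 = 350; λ(v − 1) = 5·72 = 360. Match? NO.
Condition (ii): bk = 876·6 = 5256; vr = 73·70 = 5110. Match? NO.
Both conditions hold? NO.

NO


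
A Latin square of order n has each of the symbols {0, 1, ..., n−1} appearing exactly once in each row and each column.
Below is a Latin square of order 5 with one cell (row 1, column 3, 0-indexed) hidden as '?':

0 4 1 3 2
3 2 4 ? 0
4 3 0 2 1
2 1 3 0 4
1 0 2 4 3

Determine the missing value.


Row 1 contains symbols [0, 2, 3, 4] — missing [1].
Column 3 contains symbols [0, 2, 3, 4] — missing [1].
The missing symbol must appear in both missing sets; intersection = [1].
Therefore the hidden value is 1.

Missing value = 1.


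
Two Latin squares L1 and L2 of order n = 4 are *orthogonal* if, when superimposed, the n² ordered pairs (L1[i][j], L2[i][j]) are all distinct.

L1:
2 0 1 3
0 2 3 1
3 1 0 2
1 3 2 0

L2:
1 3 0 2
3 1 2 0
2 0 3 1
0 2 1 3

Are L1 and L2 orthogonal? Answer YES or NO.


Form the n² = 16 superimposed pairs (L1[i][j], L2[i][j]), row by row (rows and columns indexed from 0):
row 0: (2,1) (0,3) (1,0) (3,2)
row 1: (0,3) (2,1) (3,2) (1,0)
row 2: (3,2) (1,0) (0,3) (2,1)
row 3: (1,0) (3,2) (2,1) (0,3)
Orthogonality requires all 16 pairs distinct.
But the pair (0,3) repeats: cell (0,1) has L1 = 0, L2 = 3, and cell (1,0) has L1 = 0, L2 = 3.
A repeated pair means some other pair never occurs (only 4 distinct pairs out of 16), so the squares are not orthogonal.
Conclusion: NO.

NO


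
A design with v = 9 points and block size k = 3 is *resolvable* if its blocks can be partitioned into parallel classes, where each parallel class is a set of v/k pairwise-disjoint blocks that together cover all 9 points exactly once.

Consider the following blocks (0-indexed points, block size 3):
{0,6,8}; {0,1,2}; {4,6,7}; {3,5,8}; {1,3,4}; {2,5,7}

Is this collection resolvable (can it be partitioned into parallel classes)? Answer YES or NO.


v = 9, block size k = 3, number of blocks = 6.
For resolvability, blocks must partition into parallel classes of size v/k = 3.
Total blocks must therefore be a multiple of 3: 6 = 3·2 + 0 ⇒ divisible ✓.
Greedy packing gives 2 candidate class(es). Each should be a full parallel class (size 3, covers all 9 points).
  Class 1 (3 blocks): {0,6,8}; {1,3,4}; {2,5,7}. Points covered: [0, 1, 2, 3, 4, 5, 6, 7, 8].
  Class 2 (3 blocks): {0,1,2}; {4,6,7}; {3,5,8}. Points covered: [0, 1, 2, 3, 4, 5, 6, 7, 8].
All classes full (size 3)? YES. All classes cover every point? YES.
Resolvable? YES.

YES


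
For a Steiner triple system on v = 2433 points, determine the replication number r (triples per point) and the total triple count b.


An STS(v) is a 2-(v, 3, 1) BIBD: block size k = 3, λ = 1.
Replication: r(k − 1) = λ(v − 1) ⇒ r·2 = 2433 − 1 = 2432 ⇒ r = 1216.
Block count: b = v(v − 1)/6 = 2433·2432/6 = 5917056/6 = 986176.
(Check via bk = vr: 986176·3 = 2958528 = 2433·1216 = 2958528 ✓.)

r = 1216, b = 986176.


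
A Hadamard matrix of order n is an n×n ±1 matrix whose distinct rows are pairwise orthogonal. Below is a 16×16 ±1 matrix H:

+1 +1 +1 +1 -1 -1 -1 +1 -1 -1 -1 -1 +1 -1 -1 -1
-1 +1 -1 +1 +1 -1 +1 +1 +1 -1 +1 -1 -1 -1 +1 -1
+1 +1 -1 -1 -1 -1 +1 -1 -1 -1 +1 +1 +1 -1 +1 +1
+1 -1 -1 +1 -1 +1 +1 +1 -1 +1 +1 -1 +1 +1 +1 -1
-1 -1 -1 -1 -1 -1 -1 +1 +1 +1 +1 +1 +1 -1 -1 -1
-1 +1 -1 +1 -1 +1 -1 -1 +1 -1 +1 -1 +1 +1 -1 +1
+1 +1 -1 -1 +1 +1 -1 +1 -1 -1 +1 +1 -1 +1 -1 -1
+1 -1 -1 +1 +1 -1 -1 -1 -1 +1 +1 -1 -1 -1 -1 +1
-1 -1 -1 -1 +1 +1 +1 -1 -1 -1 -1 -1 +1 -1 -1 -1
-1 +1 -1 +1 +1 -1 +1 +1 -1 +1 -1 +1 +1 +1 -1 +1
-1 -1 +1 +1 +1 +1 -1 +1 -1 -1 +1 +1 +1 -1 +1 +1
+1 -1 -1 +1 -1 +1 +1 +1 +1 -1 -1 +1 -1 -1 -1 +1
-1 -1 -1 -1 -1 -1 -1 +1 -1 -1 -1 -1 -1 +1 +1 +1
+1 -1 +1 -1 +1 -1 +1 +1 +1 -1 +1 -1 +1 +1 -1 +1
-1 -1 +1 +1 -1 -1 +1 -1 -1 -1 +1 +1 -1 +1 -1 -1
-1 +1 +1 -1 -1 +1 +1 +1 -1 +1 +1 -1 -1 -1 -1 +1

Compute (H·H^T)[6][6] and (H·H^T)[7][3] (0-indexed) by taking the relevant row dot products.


Row 3 of H: [1, -1, -1, 1, -1, 1, 1, 1, -1, 1, 1, -1, 1, 1, 1, -1].
Row 6 of H: [1, 1, -1, -1, 1, 1, -1, 1, -1, -1, 1, 1, -1, 1, -1, -1].
Row 7 of H: [1, -1, -1, 1, 1, -1, -1, -1, -1, 1, 1, -1, -1, -1, -1, 1].
(H·H^T)[6][6] = Σ_j H[6][j]·H[6][j] = (1)² + (1)² + (-1)² + (-1)² + (1)² + (1)² + (-1)² + (1)² + (-1)² + (-1)² + (1)² + (1)² + (-1)² + (1)² + (-1)² + (-1)² = 1 + 1 + 1 + 1 + 1 + 1 + 1 + 1 + 1 + 1 + 1 + 1 + 1 + 1 + 1 + 1 = 16.
(H·H^T)[7][3] = Σ_j H[7][j]·H[3][j] = (1)·(1) + (-1)·(-1) + (-1)·(-1) + (1)·(1) + (1)·(-1) + (-1)·(1) + (-1)·(1) + (-1)·(1) + (-1)·(-1) + (1)·(1) + (1)·(1) + (-1)·(-1) + (-1)·(1) + (-1)·(1) + (-1)·(1) + (1)·(-1) = 1 + 1 + 1 + 1 + -1 + -1 + -1 + -1 + 1 + 1 + 1 + 1 + -1 + -1 + -1 + -1 = 0.
So rows 7 and 3 are orthogonal; the diagonal entry equals n = 16.

(6,6) entry = 16; (7,3) entry = 0.


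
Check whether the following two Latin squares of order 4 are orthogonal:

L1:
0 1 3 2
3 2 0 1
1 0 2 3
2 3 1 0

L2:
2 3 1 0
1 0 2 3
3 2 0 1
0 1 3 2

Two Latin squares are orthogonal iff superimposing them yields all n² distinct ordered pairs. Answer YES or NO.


Form the n² = 16 superimposed pairs (L1[i][j], L2[i][j]), row by row (rows and columns indexed from 0):
row 0: (0,2) (1,3) (3,1) (2,0)
row 1: (3,1) (2,0) (0,2) (1,3)
row 2: (1,3) (0,2) (2,0) (3,1)
row 3: (2,0) (3,1) (1,3) (0,2)
Orthogonality requires all 16 pairs distinct.
But the pair (3,1) repeats: cell (0,2) has L1 = 3, L2 = 1, and cell (1,0) has L1 = 3, L2 = 1.
A repeated pair means some other pair never occurs (only 4 distinct pairs out of 16), so the squares are not orthogonal.
Conclusion: NO.

NO


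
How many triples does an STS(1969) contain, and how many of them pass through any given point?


An STS(v) is a 2-(v, 3, 1) BIBD: block size k = 3, λ = 1.
Replication: r(k − 1) = λ(v − 1) ⇒ r·2 = 1969 − 1 = 1968 ⇒ r = 984.
Block count: bk = vr ⇒ b·3 = 1969·984 = 1937496 ⇒ b = 645832.
(Check via b = v(v − 1)/6 = 1969·1968/6 = 3874992/6 = 645832.)

r = 984, b = 645832.


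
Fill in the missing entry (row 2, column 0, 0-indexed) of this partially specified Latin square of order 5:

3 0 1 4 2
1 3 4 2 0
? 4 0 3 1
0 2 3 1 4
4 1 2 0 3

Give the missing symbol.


Row 2 contains symbols [0, 1, 3, 4] — missing [2].
Column 0 contains symbols [0, 1, 3, 4] — missing [2].
The missing symbol must appear in both missing sets; intersection = [2].
Therefore the hidden value is 2.

Missing value = 2.


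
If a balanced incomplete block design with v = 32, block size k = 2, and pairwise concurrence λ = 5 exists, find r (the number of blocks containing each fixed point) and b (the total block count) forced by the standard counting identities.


Any 2-(v, k, λ) BIBD satisfies two necessary conditions:
  (i)  Each point sits in r blocks, and counting incidences through any fixed point gives r(k − 1) = λ(v − 1), so r = λ(v − 1)/(k − 1).
  (ii) Total incidences bk = vr, so b = vr/k.
Step 1: r = λ(v − 1)/(k − 1) = 5·(32 − 1)/(2 − 1) = 5·31/1 = 155/1 = 155.
Step 2: b = vr/k = 32·155/2 = 4960/2 = 2480.
Check integrality: r = 155 ∈ Z ✓, b = 2480 ∈ Z ✓.
(These identities are necessary conditions: they determine r and b for any design with these parameters, but do not by themselves prove that one exists.)

r = 155, b = 2480.


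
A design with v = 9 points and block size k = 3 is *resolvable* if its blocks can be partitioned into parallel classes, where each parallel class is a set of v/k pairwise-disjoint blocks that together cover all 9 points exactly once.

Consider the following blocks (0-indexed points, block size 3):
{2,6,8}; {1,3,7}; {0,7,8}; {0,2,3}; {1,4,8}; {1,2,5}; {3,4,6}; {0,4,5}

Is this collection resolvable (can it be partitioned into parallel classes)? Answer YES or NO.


v = 9, block size k = 3, number of blocks = 8.
For resolvability, blocks must partition into parallel classes of size v/k = 3.
Total blocks must therefore be a multiple of 3: 8 = 3·2 + 2 ⇒ not divisible ✗.
Resolvable? NO.

NO


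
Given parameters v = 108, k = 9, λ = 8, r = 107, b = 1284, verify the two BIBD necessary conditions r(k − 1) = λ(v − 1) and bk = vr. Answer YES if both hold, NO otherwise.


Condition (i): r(k − 1) = 107·8 = 856; λ(v − 1) = 8·107 = 856. Match? YES.
Condition (ii): bk = 1284·9 = 11556; vr = 108·107 = 11556. Match? YES.
Both conditions hold? YES.

YES


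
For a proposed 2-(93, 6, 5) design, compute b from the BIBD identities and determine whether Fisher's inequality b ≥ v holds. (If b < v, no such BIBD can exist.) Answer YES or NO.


r = λ(v − 1)/(k − 1) = 5·92/5 = 92.
b = vr/k = 93·92/6 = 1426.
Fisher's inequality: b ≥ v ⇔ 1426 ≥ 93? YES.

YES


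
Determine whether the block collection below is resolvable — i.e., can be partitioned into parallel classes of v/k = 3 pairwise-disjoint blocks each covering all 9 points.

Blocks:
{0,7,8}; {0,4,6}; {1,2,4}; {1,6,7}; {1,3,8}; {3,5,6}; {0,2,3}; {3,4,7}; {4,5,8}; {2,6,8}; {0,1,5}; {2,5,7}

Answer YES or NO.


v = 9, block size k = 3, number of blocks = 12.
For resolvability, blocks must partition into parallel classes of size v/k = 3.
Total blocks must therefore be a multiple of 3: 12 = 3·4 + 0 ⇒ divisible ✓.
Greedy packing gives 4 candidate class(es). Each should be a full parallel class (size 3, covers all 9 points).
  Class 1 (3 blocks): {0,7,8}; {1,2,4}; {3,5,6}. Points covered: [0, 1, 2, 3, 4, 5, 6, 7, 8].
  Class 2 (3 blocks): {0,4,6}; {1,3,8}; {2,5,7}. Points covered: [0, 1, 2, 3, 4, 5, 6, 7, 8].
  Class 3 (3 blocks): {1,6,7}; {0,2,3}; {4,5,8}. Points covered: [0, 1, 2, 3, 4, 5, 6, 7, 8].
  Class 4 (3 blocks): {3,4,7}; {2,6,8}; {0,1,5}. Points covered: [0, 1, 2, 3, 4, 5, 6, 7, 8].
All classes full (size 3)? YES. All classes cover every point? YES.
Resolvable? YES.

YES


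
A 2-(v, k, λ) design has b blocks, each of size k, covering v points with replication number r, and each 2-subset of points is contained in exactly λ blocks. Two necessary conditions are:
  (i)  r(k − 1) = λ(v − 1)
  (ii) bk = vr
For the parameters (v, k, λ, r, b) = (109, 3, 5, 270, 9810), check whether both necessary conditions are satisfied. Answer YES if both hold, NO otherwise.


Condition (i): r(k − 1) = 270·2 = 540; λ(v − 1) = 5·108 = 540. Match? YES.
Condition (ii): bk = 9810·3 = 29430; vr = 109·270 = 29430. Match? YES.
Both conditions hold? YES.

YES


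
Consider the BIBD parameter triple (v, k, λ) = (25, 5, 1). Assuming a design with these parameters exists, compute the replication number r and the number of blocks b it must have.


Any 2-(v, k, λ) BIBD satisfies two necessary conditions:
  (i)  Each point sits in r blocks, and counting incidences through any fixed point gives r(k − 1) = λ(v − 1), so r = λ(v − 1)/(k − 1).
  (ii) Total incidences bk = vr, so b = vr/k.
Step 1: r = λ(v − 1)/(k − 1) = 1·(25 − 1)/(5 − 1) = 1·24/4 = 24/4 = 6.
Step 2: b = vr/k = 25·6/5 = 150/5 = 30.
Check integrality: r = 6 ∈ Z ✓, b = 30 ∈ Z ✓.
(These identities are necessary conditions: they determine r and b for any design with these parameters, but do not by themselves prove that one exists.)

r = 6, b = 30.


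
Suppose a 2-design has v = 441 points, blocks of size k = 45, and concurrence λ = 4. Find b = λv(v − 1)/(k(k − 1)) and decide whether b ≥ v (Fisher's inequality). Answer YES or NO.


r = λ(v − 1)/(k − 1) = 4·440/44 = 40.
b = vr/k = 441·40/45 = 392.
Fisher's inequality: b ≥ v ⇔ 392 ≥ 441? NO.

NO


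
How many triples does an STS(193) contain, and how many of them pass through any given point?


An STS(v) is a 2-(v, 3, 1) BIBD: block size k = 3, λ = 1.
Replication: r(k − 1) = λ(v − 1) ⇒ r·2 = 193 − 1 = 192 ⇒ r = 96.
Block count: bk = vr ⇒ b·3 = 193·96 = 18528 ⇒ b = 6176.
(Check via b = v(v − 1)/6 = 193·192/6 = 37056/6 = 6176.)

r = 96, b = 6176.


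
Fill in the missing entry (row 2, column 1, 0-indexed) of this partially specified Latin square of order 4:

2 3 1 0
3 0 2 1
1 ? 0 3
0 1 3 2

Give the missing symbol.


Row 2 contains symbols [0, 1, 3] — missing [2].
Column 1 contains symbols [0, 1, 3] — missing [2].
The missing symbol must appear in both missing sets; intersection = [2].
Therefore the hidden value is 2.

Missing value = 2.


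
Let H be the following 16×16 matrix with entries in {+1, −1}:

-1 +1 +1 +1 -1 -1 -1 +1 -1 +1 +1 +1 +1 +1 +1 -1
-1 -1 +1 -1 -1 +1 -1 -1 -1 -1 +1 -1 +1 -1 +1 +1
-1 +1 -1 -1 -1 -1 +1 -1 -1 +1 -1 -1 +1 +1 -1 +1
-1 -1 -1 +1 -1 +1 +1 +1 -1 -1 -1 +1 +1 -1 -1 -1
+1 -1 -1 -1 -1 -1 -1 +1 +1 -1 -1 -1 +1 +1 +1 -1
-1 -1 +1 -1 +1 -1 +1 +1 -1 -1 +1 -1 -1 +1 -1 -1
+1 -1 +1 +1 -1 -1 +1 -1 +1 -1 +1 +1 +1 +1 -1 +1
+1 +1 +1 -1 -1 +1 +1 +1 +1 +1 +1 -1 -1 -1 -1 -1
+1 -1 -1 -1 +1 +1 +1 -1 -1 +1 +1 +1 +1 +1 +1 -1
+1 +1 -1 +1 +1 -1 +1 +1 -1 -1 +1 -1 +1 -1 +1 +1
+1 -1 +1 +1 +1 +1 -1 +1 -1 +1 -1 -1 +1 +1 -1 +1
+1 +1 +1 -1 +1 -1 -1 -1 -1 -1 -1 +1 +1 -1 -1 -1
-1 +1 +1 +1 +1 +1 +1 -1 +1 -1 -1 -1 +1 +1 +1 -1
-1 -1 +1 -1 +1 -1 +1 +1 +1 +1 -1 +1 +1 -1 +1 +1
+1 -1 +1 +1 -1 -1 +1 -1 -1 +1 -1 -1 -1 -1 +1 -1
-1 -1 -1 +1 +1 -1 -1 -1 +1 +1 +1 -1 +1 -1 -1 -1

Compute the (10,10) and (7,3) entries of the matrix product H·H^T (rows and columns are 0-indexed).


Row 3 of H: [-1, -1, -1, 1, -1, 1, 1, 1, -1, -1, -1, 1, 1, -1, -1, -1].
Row 7 of H: [1, 1, 1, -1, -1, 1, 1, 1, 1, 1, 1, -1, -1, -1, -1, -1].
Row 10 of H: [1, -1, 1, 1, 1, 1, -1, 1, -1, 1, -1, -1, 1, 1, -1, 1].
(H·H^T)[10][10] = Σ_j H[10][j]·H[10][j] = (1)² + (-1)² + (1)² + (1)² + (1)² + (1)² + (-1)² + (1)² + (-1)² + (1)² + (-1)² + (-1)² + (1)² + (1)² + (-1)² + (1)² = 1 + 1 + 1 + 1 + 1 + 1 + 1 + 1 + 1 + 1 + 1 + 1 + 1 + 1 + 1 + 1 = 16.
(H·H^T)[7][3] = Σ_j H[7][j]·H[3][j] = (1)·(-1) + (1)·(-1) + (1)·(-1) + (-1)·(1) + (-1)·(-1) + (1)·(1) + (1)·(1) + (1)·(1) + (1)·(-1) + (1)·(-1) + (1)·(-1) + (-1)·(1) + (-1)·(1) + (-1)·(-1) + (-1)·(-1) + (-1)·(-1) = -1 + -1 + -1 + -1 + 1 + 1 + 1 + 1 + -1 + -1 + -1 + -1 + -1 + 1 + 1 + 1 = -2.
Rows 7 and 3 are not orthogonal (dot product = -2 ≠ 0), so H is not a Hadamard matrix.

(10,10) entry = 16; (7,3) entry = -2.


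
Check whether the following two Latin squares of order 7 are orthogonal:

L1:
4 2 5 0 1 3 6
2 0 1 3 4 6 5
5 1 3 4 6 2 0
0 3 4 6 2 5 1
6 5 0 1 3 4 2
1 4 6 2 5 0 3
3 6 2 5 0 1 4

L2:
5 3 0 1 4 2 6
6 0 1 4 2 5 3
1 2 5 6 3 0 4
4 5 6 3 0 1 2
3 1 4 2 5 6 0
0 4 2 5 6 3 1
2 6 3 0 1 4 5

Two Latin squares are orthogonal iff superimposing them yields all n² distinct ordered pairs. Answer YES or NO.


Form the n² = 49 superimposed pairs (L1[i][j], L2[i][j]), row by row (rows and columns indexed from 0):
row 0: (4,5) (2,3) (5,0) (0,1) (1,4) (3,2) (6,6)
row 1: (2,6) (0,0) (1,1) (3,4) (4,2) (6,5) (5,3)
row 2: (5,1) (1,2) (3,5) (4,6) (6,3) (2,0) (0,4)
row 3: (0,4) (3,5) (4,6) (6,3) (2,0) (5,1) (1,2)
row 4: (6,3) (5,1) (0,4) (1,2) (3,5) (4,6) (2,0)
row 5: (1,0) (4,4) (6,2) (2,5) (5,6) (0,3) (3,1)
row 6: (3,2) (6,6) (2,3) (5,0) (0,1) (1,4) (4,5)
Orthogonality requires all 49 pairs distinct.
But the pair (0,4) repeats: cell (2,6) has L1 = 0, L2 = 4, and cell (3,0) has L1 = 0, L2 = 4.
A repeated pair means some other pair never occurs (only 28 distinct pairs out of 49), so the squares are not orthogonal.
Conclusion: NO.

NO


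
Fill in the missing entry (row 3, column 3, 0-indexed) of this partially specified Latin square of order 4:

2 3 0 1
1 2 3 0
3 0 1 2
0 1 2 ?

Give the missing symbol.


Row 3 contains symbols [0, 1, 2] — missing [3].
Column 3 contains symbols [0, 1, 2] — missing [3].
The missing symbol must appear in both missing sets; intersection = [3].
Therefore the hidden value is 3.

Missing value = 3.


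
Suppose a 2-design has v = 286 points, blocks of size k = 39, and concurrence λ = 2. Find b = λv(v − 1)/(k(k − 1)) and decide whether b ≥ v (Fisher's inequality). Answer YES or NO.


r = λ(v − 1)/(k − 1) = 2·285/38 = 15.
b = vr/k = 286·15/39 = 110.
Fisher's inequality: b ≥ v ⇔ 110 ≥ 286? NO.

NO


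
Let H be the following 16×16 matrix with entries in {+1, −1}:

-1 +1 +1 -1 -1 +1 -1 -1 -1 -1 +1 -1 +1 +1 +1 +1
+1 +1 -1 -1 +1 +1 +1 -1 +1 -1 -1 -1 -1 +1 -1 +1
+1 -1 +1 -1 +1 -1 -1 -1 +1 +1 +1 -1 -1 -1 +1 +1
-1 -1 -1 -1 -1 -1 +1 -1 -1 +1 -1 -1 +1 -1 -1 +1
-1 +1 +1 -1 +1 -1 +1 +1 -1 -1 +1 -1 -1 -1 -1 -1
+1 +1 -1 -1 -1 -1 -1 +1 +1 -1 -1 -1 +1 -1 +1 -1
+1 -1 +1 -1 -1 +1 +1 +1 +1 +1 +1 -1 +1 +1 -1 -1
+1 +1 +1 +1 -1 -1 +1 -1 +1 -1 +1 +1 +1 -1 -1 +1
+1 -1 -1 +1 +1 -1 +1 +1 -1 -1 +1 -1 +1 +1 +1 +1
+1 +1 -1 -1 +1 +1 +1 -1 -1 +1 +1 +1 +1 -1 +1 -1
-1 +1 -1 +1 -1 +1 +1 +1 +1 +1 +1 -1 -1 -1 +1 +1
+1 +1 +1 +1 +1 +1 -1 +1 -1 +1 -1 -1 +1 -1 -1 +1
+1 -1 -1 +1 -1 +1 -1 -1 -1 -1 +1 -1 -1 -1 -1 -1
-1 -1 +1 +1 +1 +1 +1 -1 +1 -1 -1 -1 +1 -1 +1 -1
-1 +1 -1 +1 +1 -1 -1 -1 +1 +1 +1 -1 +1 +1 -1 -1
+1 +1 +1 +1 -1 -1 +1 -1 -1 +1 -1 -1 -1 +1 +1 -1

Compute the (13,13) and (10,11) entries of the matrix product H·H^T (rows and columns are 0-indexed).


Row 10 of H: [-1, 1, -1, 1, -1, 1, 1, 1, 1, 1, 1, -1, -1, -1, 1, 1].
Row 11 of H: [1, 1, 1, 1, 1, 1, -1, 1, -1, 1, -1, -1, 1, -1, -1, 1].
Row 13 of H: [-1, -1, 1, 1, 1, 1, 1, -1, 1, -1, -1, -1, 1, -1, 1, -1].
(H·H^T)[13][13] = Σ_j H[13][j]·H[13][j] = (-1)² + (-1)² + (1)² + (1)² + (1)² + (1)² + (1)² + (-1)² + (1)² + (-1)² + (-1)² + (-1)² + (1)² + (-1)² + (1)² + (-1)² = 1 + 1 + 1 + 1 + 1 + 1 + 1 + 1 + 1 + 1 + 1 + 1 + 1 + 1 + 1 + 1 = 16.
(H·H^T)[10][11] = Σ_j H[10][j]·H[11][j] = (-1)·(1) + (1)·(1) + (-1)·(1) + (1)·(1) + (-1)·(1) + (1)·(1) + (1)·(-1) + (1)·(1) + (1)·(-1) + (1)·(1) + (1)·(-1) + (-1)·(-1) + (-1)·(1) + (-1)·(-1) + (1)·(-1) + (1)·(1) = -1 + 1 + -1 + 1 + -1 + 1 + -1 + 1 + -1 + 1 + -1 + 1 + -1 + 1 + -1 + 1 = 0.
So rows 10 and 11 are orthogonal; the diagonal entry equals n = 16.

(13,13) entry = 16; (10,11) entry = 0.


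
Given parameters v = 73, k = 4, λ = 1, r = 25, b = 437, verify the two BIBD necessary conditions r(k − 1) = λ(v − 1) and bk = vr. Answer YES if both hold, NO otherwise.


Condition (i): r(k − 1) = 25·3 = 75; λ(v − 1) = 1·72 = 72. Match? NO.
Condition (ii): bk = 437·4 = 1748; vr = 73·25 = 1825. Match? NO.
Both conditions hold? NO.

NO


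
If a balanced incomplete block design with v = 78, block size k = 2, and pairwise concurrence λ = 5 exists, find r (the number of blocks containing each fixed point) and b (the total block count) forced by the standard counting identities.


Any 2-(v, k, λ) BIBD satisfies two necessary conditions:
  (i)  Each point sits in r blocks, and counting incidences through any fixed point gives r(k − 1) = λ(v − 1), so r = λ(v − 1)/(k − 1).
  (ii) Total incidences bk = vr, so b = vr/k.
Step 1: r = λ(v − 1)/(k − 1) = 5·(78 − 1)/(2 − 1) = 5·77/1 = 385/1 = 385.
Step 2: b = vr/k = 78·385/2 = 30030/2 = 15015.
Check integrality: r = 385 ∈ Z ✓, b = 15015 ∈ Z ✓.
(These identities are necessary conditions: they determine r and b for any design with these parameters, but do not by themselves prove that one exists.)

r = 385, b = 15015.


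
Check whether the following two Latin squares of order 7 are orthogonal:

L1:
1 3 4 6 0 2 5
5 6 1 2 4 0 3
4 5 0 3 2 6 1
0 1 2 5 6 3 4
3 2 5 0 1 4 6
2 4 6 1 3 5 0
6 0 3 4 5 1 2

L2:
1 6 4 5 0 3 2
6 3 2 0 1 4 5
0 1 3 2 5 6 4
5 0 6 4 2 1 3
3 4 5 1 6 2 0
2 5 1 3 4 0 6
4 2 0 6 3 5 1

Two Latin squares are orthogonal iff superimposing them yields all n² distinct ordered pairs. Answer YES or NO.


Form the n² = 49 superimposed pairs (L1[i][j], L2[i][j]), row by row (rows and columns indexed from 0):
row 0: (1,1) (3,6) (4,4) (6,5) (0,0) (2,3) (5,2)
row 1: (5,6) (6,3) (1,2) (2,0) (4,1) (0,4) (3,5)
row 2: (4,0) (5,1) (0,3) (3,2) (2,5) (6,6) (1,4)
row 3: (0,5) (1,0) (2,6) (5,4) (6,2) (3,1) (4,3)
row 4: (3,3) (2,4) (5,5) (0,1) (1,6) (4,2) (6,0)
row 5: (2,2) (4,5) (6,1) (1,3) (3,4) (5,0) (0,6)
row 6: (6,4) (0,2) (3,0) (4,6) (5,3) (1,5) (2,1)
Orthogonality requires all 49 pairs distinct.
Check by first coordinate: for each symbol s of L1, list the L2 entries in the n cells where L1 = s; they must all differ.
  L1 = 0: L2 entries (in reading order) 0, 4, 3, 5, 1, 6, 2 — all 7 distinct ✓
  L1 = 1: L2 entries (in reading order) 1, 2, 4, 0, 6, 3, 5 — all 7 distinct ✓
  L1 = 2: L2 entries (in reading order) 3, 0, 5, 6, 4, 2, 1 — all 7 distinct ✓
  L1 = 3: L2 entries (in reading order) 6, 5, 2, 1, 3, 4, 0 — all 7 distinct ✓
  L1 = 4: L2 entries (in reading order) 4, 1, 0, 3, 2, 5, 6 — all 7 distinct ✓
  L1 = 5: L2 entries (in reading order) 2, 6, 1, 4, 5, 0, 3 — all 7 distinct ✓
  L1 = 6: L2 entries (in reading order) 5, 3, 6, 2, 0, 1, 4 — all 7 distinct ✓
Every symbol of L1 meets every symbol of L2 exactly once, so all 49 pairs are distinct (49 of 49).
Conclusion: YES.

YES


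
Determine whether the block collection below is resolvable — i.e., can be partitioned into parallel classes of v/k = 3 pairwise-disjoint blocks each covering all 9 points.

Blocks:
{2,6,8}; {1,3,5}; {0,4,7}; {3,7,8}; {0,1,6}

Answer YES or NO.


v = 9, block size k = 3, number of blocks = 5.
For resolvability, blocks must partition into parallel classes of size v/k = 3.
Total blocks must therefore be a multiple of 3: 5 = 3·1 + 2 ⇒ not divisible ✗.
Resolvable? NO.

NO


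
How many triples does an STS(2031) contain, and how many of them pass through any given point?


An STS(v) is a 2-(v, 3, 1) BIBD: block size k = 3, λ = 1.
Replication: r(k − 1) = λ(v − 1) ⇒ r·2 = 2031 − 1 = 2030 ⇒ r = 1015.
Block count: bk = vr ⇒ b·3 = 2031·1015 = 2061465 ⇒ b = 687155.

r = 1015, b = 687155.


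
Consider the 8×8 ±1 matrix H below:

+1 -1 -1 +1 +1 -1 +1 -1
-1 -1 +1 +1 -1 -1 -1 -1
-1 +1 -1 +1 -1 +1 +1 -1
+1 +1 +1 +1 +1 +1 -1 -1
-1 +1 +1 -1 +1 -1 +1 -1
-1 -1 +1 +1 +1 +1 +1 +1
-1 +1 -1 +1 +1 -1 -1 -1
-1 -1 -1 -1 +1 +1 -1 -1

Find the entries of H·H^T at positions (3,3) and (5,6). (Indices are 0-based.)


Row 3 of H: [1, 1, 1, 1, 1, 1, -1, -1].
Row 5 of H: [-1, -1, 1, 1, 1, 1, 1, 1].
Row 6 of H: [-1, 1, -1, 1, 1, -1, -1, -1].
(H·H^T)[3][3] = Σ_j H[3][j]·H[3][j] = (1)² + (1)² + (1)² + (1)² + (1)² + (1)² + (-1)² + (-1)² = 1 + 1 + 1 + 1 + 1 + 1 + 1 + 1 = 8.
(H·H^T)[5][6] = Σ_j H[5][j]·H[6][j] = (-1)·(-1) + (-1)·(1) + (1)·(-1) + (1)·(1) + (1)·(1) + (1)·(-1) + (1)·(-1) + (1)·(-1) = 1 + -1 + -1 + 1 + 1 + -1 + -1 + -1 = -2.
Rows 5 and 6 are not orthogonal (dot product = -2 ≠ 0), so H is not a Hadamard matrix.

(3,3) entry = 8; (5,6) entry = -2.


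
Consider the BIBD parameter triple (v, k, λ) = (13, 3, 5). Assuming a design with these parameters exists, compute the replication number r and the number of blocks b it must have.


Any 2-(v, k, λ) BIBD satisfies two necessary conditions:
  (i)  Each point sits in r blocks, and counting incidences through any fixed point gives r(k − 1) = λ(v − 1), so r = λ(v − 1)/(k − 1).
  (ii) Total incidences bk = vr, so b = vr/k.
Step 1: r = λ(v − 1)/(k − 1) = 5·(13 − 1)/(3 − 1) = 5·12/2 = 60/2 = 30.
Step 2: b = vr/k = 13·30/3 = 390/3 = 130.
Check integrality: r = 30 ∈ Z ✓, b = 130 ∈ Z ✓.
(These identities are necessary conditions: they determine r and b for any design with these parameters, but do not by themselves prove that one exists.)

r = 30, b = 130.


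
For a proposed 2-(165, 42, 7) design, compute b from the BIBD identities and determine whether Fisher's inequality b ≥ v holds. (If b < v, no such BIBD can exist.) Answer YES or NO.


b = λv(v − 1)/(k(k − 1)) = 7·165·164/(42·41) = 189420/1722 = 110.
Compare with v = 165: b < v, so Fisher's inequality fails.

NO


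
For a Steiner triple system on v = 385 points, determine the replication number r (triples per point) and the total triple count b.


An STS(v) is a 2-(v, 3, 1) BIBD: block size k = 3, λ = 1.
Replication: r(k − 1) = λ(v − 1) ⇒ r·2 = 385 − 1 = 384 ⇒ r = 192.
Block count: b = v(v − 1)/6 = 385·384/6 = 147840/6 = 24640.

r = 192, b = 24640.


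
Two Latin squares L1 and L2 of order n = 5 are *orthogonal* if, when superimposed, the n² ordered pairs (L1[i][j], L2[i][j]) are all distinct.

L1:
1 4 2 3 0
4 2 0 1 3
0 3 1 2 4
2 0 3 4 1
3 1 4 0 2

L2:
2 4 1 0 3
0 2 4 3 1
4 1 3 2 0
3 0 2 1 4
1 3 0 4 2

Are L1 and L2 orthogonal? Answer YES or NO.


Form the n² = 25 superimposed pairs (L1[i][j], L2[i][j]), row by row (rows and columns indexed from 0):
row 0: (1,2) (4,4) (2,1) (3,0) (0,3)
row 1: (4,0) (2,2) (0,4) (1,3) (3,1)
row 2: (0,4) (3,1) (1,3) (2,2) (4,0)
row 3: (2,3) (0,0) (3,2) (4,1) (1,4)
row 4: (3,1) (1,3) (4,0) (0,4) (2,2)
Orthogonality requires all 25 pairs distinct.
But the pair (0,4) repeats: cell (1,2) has L1 = 0, L2 = 4, and cell (2,0) has L1 = 0, L2 = 4.
A repeated pair means some other pair never occurs (only 15 distinct pairs out of 25), so the squares are not orthogonal.
Conclusion: NO.

NO
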